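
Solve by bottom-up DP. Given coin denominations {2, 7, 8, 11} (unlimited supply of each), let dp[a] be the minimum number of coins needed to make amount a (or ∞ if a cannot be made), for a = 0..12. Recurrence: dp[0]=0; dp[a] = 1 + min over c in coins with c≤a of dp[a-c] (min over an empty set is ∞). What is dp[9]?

 a  0  1  2  3  4  5  6  7  8  9 10 11 12
dp  0  -  1  -  2  -  3  1  1  2  2  1  3
(- denotes ∞ / unreachable)

2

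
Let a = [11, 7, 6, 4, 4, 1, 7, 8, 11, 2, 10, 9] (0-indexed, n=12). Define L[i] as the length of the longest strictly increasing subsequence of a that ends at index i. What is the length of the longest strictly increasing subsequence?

4

   i    0    1    2    3    4    5    6    7    8    9   10   11
a[i]   11    7    6    4    4    1    7    8   11    2   10    9
L[i]    1    1    1    1    1    1    2    3    4    2    4    4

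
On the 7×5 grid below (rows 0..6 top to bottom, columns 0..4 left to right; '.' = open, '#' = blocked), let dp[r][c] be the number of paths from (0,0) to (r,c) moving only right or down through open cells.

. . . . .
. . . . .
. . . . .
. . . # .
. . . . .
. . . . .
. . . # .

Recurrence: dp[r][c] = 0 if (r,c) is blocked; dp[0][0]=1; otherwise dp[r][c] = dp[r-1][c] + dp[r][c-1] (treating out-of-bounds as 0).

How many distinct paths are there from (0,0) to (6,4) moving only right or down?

r\c   0   1   2   3   4
  0   1   1   1   1   1
  1   1   2   3   4   5
  2   1   3   6  10  15
  3   1   4  10   0  15
  4   1   5  15  15  30
  5   1   6  21  36  66
  6   1   7  28   0  66

66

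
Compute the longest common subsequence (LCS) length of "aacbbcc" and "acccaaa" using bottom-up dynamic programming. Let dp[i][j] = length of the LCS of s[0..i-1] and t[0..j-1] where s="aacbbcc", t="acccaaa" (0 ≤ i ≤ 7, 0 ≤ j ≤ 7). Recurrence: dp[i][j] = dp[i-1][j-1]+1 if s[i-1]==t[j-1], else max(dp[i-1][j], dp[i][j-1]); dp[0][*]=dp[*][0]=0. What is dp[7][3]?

   ''  a  c  c  c  a  a  a
''  0  0  0  0  0  0  0  0
 a  0  1  1  1  1  1  1  1
 a  0  1  1  1  1  2  2  2
 c  0  1  2  2  2  2  2  2
 b  0  1  2  2  2  2  2  2
 b  0  1  2  2  2  2  2  2
 c  0  1  2  3  3  3  3  3
 c  0  1  2  3  4  4  4  4

3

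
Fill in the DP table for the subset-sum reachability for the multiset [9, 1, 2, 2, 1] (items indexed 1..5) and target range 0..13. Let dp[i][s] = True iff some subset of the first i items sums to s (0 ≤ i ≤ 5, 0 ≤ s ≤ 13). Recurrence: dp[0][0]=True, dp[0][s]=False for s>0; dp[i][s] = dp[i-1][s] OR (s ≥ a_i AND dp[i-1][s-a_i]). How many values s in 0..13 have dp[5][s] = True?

12

i\s   0   1   2   3   4   5   6   7   8   9  10  11  12  13
  0   T   F   F   F   F   F   F   F   F   F   F   F   F   F
  1   T   F   F   F   F   F   F   F   F   T   F   F   F   F
  2   T   T   F   F   F   F   F   F   F   T   T   F   F   F
  3   T   T   T   T   F   F   F   F   F   T   T   T   T   F
  4   T   T   T   T   T   T   F   F   F   T   T   T   T   T
  5   T   T   T   T   T   T   T   F   F   T   T   T   T   T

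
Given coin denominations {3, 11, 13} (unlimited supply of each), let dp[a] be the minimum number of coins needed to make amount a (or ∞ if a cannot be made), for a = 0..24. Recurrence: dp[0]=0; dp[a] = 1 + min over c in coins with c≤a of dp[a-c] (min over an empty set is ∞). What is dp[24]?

 a  0  1  2  3  4  5  6  7  8  9 10 11 12 13 14 15 16 17 18 19 20 21 22 23 24
dp  0  -  -  1  -  -  2  -  -  3  -  1  4  1  2  5  2  3  6  3  4  7  2  5  2
(- denotes ∞ / unreachable)

2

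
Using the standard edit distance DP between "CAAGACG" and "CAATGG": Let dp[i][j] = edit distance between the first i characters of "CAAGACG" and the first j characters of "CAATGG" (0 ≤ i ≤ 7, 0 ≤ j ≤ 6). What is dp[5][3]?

2

   ''  C  A  A  T  G  G
''  0  1  2  3  4  5  6
 C  1  0  1  2  3  4  5
 A  2  1  0  1  2  3  4
 A  3  2  1  0  1  2  3
 G  4  3  2  1  1  1  2
 A  5  4  3  2  2  2  2
 C  6  5  4  3  3  3  3
 G  7  6  5  4  4  3  3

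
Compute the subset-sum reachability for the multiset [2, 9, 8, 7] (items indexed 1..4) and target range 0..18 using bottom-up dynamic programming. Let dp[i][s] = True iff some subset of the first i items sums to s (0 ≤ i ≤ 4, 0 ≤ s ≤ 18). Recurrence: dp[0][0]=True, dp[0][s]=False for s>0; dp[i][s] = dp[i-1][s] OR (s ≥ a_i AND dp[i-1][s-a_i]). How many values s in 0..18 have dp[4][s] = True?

11

i\s   0   1   2   3   4   5   6   7   8   9  10  11  12  13  14  15  16  17  18
  0   T   F   F   F   F   F   F   F   F   F   F   F   F   F   F   F   F   F   F
  1   T   F   T   F   F   F   F   F   F   F   F   F   F   F   F   F   F   F   F
  2   T   F   T   F   F   F   F   F   F   T   F   T   F   F   F   F   F   F   F
  3   T   F   T   F   F   F   F   F   T   T   T   T   F   F   F   F   F   T   F
  4   T   F   T   F   F   F   F   T   T   T   T   T   F   F   F   T   T   T   T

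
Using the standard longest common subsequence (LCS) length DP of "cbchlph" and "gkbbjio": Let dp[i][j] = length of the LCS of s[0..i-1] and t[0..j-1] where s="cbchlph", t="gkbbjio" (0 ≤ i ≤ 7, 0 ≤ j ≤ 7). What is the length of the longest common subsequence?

1

   ''  g  k  b  b  j  i  o
''  0  0  0  0  0  0  0  0
 c  0  0  0  0  0  0  0  0
 b  0  0  0  1  1  1  1  1
 c  0  0  0  1  1  1  1  1
 h  0  0  0  1  1  1  1  1
 l  0  0  0  1  1  1  1  1
 p  0  0  0  1  1  1  1  1
 h  0  0  0  1  1  1  1  1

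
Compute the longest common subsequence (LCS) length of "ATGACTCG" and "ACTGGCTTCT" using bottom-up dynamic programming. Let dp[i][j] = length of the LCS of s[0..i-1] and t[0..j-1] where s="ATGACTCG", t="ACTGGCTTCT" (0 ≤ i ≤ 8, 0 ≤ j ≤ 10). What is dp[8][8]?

   ''  A  C  T  G  G  C  T  T  C  T
''  0  0  0  0  0  0  0  0  0  0  0
 A  0  1  1  1  1  1  1  1  1  1  1
 T  0  1  1  2  2  2  2  2  2  2  2
 G  0  1  1  2  3  3  3  3  3  3  3
 A  0  1  1  2  3  3  3  3  3  3  3
 C  0  1  2  2  3  3  4  4  4  4  4
 T  0  1  2  3  3  3  4  5  5  5  5
 C  0  1  2  3  3  3  4  5  5  6  6
 G  0  1  2  3  4  4  4  5  5  6  6

5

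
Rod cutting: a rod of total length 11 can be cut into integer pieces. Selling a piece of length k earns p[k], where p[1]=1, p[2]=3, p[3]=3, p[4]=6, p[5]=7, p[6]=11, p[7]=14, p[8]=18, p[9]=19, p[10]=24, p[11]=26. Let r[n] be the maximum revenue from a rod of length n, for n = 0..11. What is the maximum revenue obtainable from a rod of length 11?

26

   n    0    1    2    3    4    5    6    7    8    9   10   11
r[n]    0    1    3    4    6    7   11   14   18   19   24   26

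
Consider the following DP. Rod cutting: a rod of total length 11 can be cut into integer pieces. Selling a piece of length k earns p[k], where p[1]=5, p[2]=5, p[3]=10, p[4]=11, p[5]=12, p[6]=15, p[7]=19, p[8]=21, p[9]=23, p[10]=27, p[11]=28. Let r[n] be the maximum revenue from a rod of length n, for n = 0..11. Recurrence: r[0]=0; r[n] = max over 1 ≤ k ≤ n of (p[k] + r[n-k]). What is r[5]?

   n    0    1    2    3    4    5    6    7    8    9   10   11
r[n]    0    5   10   15   20   25   30   35   40   45   50   55

25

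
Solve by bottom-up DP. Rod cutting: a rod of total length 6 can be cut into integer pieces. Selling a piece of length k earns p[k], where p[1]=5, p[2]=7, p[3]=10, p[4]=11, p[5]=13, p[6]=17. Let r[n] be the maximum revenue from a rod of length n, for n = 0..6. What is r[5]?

   n    0    1    2    3    4    5    6
r[n]    0    5   10   15   20   25   30

25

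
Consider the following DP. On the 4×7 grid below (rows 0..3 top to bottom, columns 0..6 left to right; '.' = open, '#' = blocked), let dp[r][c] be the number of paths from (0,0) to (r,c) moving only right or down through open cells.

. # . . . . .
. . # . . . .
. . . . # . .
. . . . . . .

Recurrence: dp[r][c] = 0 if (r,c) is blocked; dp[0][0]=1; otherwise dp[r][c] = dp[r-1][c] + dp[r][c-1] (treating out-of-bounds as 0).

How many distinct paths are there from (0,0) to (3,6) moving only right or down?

7

r\c   0   1   2   3   4   5   6
  0   1   0   0   0   0   0   0
  1   1   1   0   0   0   0   0
  2   1   2   2   2   0   0   0
  3   1   3   5   7   7   7   7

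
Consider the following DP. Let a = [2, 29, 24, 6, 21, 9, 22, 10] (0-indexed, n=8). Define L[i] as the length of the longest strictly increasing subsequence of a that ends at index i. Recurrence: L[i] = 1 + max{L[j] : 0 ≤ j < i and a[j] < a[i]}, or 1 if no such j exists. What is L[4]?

   i    0    1    2    3    4    5    6    7
a[i]    2   29   24    6   21    9   22   10
L[i]    1    2    2    2    3    3    4    4

3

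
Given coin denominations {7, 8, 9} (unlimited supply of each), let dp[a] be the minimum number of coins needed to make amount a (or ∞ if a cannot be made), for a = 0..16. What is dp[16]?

 a  0  1  2  3  4  5  6  7  8  9 10 11 12 13 14 15 16
dp  0  -  -  -  -  -  -  1  1  1  -  -  -  -  2  2  2
(- denotes ∞ / unreachable)

2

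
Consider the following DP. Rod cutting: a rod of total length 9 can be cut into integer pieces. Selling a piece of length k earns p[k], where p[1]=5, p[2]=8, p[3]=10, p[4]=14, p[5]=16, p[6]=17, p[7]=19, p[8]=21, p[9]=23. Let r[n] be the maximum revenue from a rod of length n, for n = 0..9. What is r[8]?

   n    0    1    2    3    4    5    6    7    8    9
r[n]    0    5   10   15   20   25   30   35   40   45

40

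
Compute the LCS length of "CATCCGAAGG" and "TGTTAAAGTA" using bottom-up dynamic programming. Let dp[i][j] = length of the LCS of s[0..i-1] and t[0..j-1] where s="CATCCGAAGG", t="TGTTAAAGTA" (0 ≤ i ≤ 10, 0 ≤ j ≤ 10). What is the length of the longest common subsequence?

   ''  T  G  T  T  A  A  A  G  T  A
''  0  0  0  0  0  0  0  0  0  0  0
 C  0  0  0  0  0  0  0  0  0  0  0
 A  0  0  0  0  0  1  1  1  1  1  1
 T  0  1  1  1  1  1  1  1  1  2  2
 C  0  1  1  1  1  1  1  1  1  2  2
 C  0  1  1  1  1  1  1  1  1  2  2
 G  0  1  2  2  2  2  2  2  2  2  2
 A  0  1  2  2  2  3  3  3  3  3  3
 A  0  1  2  2  2  3  4  4  4  4  4
 G  0  1  2  2  2  3  4  4  5  5  5
 G  0  1  2  2  2  3  4  4  5  5  5

5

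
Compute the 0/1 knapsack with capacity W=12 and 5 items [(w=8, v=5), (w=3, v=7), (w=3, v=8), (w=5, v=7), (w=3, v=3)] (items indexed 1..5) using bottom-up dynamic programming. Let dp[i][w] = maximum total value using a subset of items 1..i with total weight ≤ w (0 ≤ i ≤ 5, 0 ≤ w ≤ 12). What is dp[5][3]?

i\w   0   1   2   3   4   5   6   7   8   9  10  11  12
  0   0   0   0   0   0   0   0   0   0   0   0   0   0
  1   0   0   0   0   0   0   0   0   5   5   5   5   5
  2   0   0   0   7   7   7   7   7   7   7   7  12  12
  3   0   0   0   8   8   8  15  15  15  15  15  15  15
  4   0   0   0   8   8   8  15  15  15  15  15  22  22
  5   0   0   0   8   8   8  15  15  15  18  18  22  22

8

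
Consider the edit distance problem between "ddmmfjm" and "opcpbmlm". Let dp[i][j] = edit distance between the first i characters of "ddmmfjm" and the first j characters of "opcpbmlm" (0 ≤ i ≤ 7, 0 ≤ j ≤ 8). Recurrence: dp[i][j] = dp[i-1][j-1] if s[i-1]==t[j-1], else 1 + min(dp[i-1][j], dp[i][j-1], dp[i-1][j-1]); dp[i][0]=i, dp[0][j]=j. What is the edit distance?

   ''  o  p  c  p  b  m  l  m
''  0  1  2  3  4  5  6  7  8
 d  1  1  2  3  4  5  6  7  8
 d  2  2  2  3  4  5  6  7  8
 m  3  3  3  3  4  5  5  6  7
 m  4  4  4  4  4  5  5  6  6
 f  5  5  5  5  5  5  6  6  7
 j  6  6  6  6  6  6  6  7  7
 m  7  7  7  7  7  7  6  7  7

7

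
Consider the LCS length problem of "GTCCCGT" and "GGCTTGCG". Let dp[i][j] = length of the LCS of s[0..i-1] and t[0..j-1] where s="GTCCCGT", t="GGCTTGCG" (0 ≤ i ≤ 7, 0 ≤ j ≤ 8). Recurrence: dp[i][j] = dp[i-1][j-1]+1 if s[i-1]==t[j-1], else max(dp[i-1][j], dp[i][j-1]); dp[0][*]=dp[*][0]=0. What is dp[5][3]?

2

   ''  G  G  C  T  T  G  C  G
''  0  0  0  0  0  0  0  0  0
 G  0  1  1  1  1  1  1  1  1
 T  0  1  1  1  2  2  2  2  2
 C  0  1  1  2  2  2  2  3  3
 C  0  1  1  2  2  2  2  3  3
 C  0  1  1  2  2  2  2  3  3
 G  0  1  2  2  2  2  3  3  4
 T  0  1  2  2  3  3  3  3  4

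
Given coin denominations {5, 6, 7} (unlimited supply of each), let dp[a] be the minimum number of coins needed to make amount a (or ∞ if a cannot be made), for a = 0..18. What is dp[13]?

2

 a  0  1  2  3  4  5  6  7  8  9 10 11 12 13 14 15 16 17 18
dp  0  -  -  -  -  1  1  1  -  -  2  2  2  2  2  3  3  3  3
(- denotes ∞ / unreachable)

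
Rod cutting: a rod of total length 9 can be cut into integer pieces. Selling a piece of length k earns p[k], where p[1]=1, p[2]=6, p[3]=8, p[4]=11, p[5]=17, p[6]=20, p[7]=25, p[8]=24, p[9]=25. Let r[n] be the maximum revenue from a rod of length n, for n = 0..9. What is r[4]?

12

   n    0    1    2    3    4    5    6    7    8    9
r[n]    0    1    6    8   12   17   20   25   26   31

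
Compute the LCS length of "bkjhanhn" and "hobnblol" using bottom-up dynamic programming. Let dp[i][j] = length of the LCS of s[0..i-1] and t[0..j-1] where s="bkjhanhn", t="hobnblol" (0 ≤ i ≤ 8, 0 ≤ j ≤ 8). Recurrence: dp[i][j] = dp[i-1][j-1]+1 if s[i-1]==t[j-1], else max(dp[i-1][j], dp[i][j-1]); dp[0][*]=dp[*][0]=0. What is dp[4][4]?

   ''  h  o  b  n  b  l  o  l
''  0  0  0  0  0  0  0  0  0
 b  0  0  0  1  1  1  1  1  1
 k  0  0  0  1  1  1  1  1  1
 j  0  0  0  1  1  1  1  1  1
 h  0  1  1  1  1  1  1  1  1
 a  0  1  1  1  1  1  1  1  1
 n  0  1  1  1  2  2  2  2  2
 h  0  1  1  1  2  2  2  2  2
 n  0  1  1  1  2  2  2  2  2

1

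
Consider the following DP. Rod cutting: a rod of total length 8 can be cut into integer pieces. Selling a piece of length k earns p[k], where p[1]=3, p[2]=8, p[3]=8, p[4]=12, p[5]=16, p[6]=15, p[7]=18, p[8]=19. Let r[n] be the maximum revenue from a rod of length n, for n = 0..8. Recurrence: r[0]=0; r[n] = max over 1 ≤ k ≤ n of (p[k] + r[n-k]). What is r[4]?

16

   n    0    1    2    3    4    5    6    7    8
r[n]    0    3    8   11   16   19   24   27   32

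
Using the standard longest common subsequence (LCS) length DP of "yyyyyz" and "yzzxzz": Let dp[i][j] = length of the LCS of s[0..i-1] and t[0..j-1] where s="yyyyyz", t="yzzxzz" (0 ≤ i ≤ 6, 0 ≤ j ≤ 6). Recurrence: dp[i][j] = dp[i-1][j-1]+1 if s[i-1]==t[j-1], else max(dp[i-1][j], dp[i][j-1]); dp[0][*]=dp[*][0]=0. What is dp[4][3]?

   ''  y  z  z  x  z  z
''  0  0  0  0  0  0  0
 y  0  1  1  1  1  1  1
 y  0  1  1  1  1  1  1
 y  0  1  1  1  1  1  1
 y  0  1  1  1  1  1  1
 y  0  1  1  1  1  1  1
 z  0  1  2  2  2  2  2

1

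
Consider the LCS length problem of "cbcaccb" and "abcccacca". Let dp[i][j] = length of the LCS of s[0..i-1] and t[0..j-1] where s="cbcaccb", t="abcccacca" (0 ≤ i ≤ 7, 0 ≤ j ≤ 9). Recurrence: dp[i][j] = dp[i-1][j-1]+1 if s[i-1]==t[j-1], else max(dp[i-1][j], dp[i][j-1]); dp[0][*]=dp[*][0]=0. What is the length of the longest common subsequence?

   ''  a  b  c  c  c  a  c  c  a
''  0  0  0  0  0  0  0  0  0  0
 c  0  0  0  1  1  1  1  1  1  1
 b  0  0  1  1  1  1  1  1  1  1
 c  0  0  1  2  2  2  2  2  2  2
 a  0  1  1  2  2  2  3  3  3  3
 c  0  1  1  2  3  3  3  4  4  4
 c  0  1  1  2  3  4  4  4  5  5
 b  0  1  2  2  3  4  4  4  5  5

5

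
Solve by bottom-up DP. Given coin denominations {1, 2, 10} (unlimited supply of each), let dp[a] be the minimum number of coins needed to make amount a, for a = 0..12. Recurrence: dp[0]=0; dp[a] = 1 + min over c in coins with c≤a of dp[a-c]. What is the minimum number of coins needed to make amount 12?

 a  0  1  2  3  4  5  6  7  8  9 10 11 12
dp  0  1  1  2  2  3  3  4  4  5  1  2  2

2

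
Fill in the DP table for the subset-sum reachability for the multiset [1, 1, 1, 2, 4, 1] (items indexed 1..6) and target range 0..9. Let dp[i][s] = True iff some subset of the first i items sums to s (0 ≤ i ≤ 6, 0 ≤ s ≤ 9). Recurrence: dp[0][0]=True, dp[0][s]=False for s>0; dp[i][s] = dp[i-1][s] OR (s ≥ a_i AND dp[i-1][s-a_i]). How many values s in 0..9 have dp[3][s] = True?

i\s   0   1   2   3   4   5   6   7   8   9
  0   T   F   F   F   F   F   F   F   F   F
  1   T   T   F   F   F   F   F   F   F   F
  2   T   T   T   F   F   F   F   F   F   F
  3   T   T   T   T   F   F   F   F   F   F
  4   T   T   T   T   T   T   F   F   F   F
  5   T   T   T   T   T   T   T   T   T   T
  6   T   T   T   T   T   T   T   T   T   T

4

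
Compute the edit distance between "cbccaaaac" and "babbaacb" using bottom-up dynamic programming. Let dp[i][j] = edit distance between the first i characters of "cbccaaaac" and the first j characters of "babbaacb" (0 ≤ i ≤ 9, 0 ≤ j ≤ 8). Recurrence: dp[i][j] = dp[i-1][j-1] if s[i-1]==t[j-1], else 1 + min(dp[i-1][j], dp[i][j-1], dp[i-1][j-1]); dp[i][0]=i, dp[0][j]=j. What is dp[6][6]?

   ''  b  a  b  b  a  a  c  b
''  0  1  2  3  4  5  6  7  8
 c  1  1  2  3  4  5  6  6  7
 b  2  1  2  2  3  4  5  6  6
 c  3  2  2  3  3  4  5  5  6
 c  4  3  3  3  4  4  5  5  6
 a  5  4  3  4  4  4  4  5  6
 a  6  5  4  4  5  4  4  5  6
 a  7  6  5  5  5  5  4  5  6
 a  8  7  6  6  6  5  5  5  6
 c  9  8  7  7  7  6  6  5  6

4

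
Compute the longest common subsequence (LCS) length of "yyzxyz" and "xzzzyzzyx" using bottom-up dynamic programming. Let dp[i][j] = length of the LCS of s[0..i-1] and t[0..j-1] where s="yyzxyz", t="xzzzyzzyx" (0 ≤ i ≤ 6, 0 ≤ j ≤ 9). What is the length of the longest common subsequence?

   ''  x  z  z  z  y  z  z  y  x
''  0  0  0  0  0  0  0  0  0  0
 y  0  0  0  0  0  1  1  1  1  1
 y  0  0  0  0  0  1  1  1  2  2
 z  0  0  1  1  1  1  2  2  2  2
 x  0  1  1  1  1  1  2  2  2  3
 y  0  1  1  1  1  2  2  2  3  3
 z  0  1  2  2  2  2  3  3  3  3

3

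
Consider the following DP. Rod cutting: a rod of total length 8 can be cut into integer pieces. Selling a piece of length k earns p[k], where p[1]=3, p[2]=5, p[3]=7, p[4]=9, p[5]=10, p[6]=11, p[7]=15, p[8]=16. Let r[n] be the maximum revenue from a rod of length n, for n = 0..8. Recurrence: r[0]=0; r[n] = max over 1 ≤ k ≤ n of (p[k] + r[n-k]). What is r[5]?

   n    0    1    2    3    4    5    6    7    8
r[n]    0    3    6    9   12   15   18   21   24

15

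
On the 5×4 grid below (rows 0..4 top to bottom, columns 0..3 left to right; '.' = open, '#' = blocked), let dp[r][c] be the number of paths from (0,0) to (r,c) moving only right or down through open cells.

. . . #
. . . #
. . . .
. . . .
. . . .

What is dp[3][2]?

r\c   0   1   2   3
  0   1   1   1   0
  1   1   2   3   0
  2   1   3   6   6
  3   1   4  10  16
  4   1   5  15  31

10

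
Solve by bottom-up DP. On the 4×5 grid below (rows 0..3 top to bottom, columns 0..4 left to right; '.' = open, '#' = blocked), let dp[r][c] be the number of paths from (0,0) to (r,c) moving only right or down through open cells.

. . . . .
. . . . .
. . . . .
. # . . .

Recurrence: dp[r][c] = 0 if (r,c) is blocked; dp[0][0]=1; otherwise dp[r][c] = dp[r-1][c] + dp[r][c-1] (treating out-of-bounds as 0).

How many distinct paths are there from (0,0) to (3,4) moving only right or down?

r\c   0   1   2   3   4
  0   1   1   1   1   1
  1   1   2   3   4   5
  2   1   3   6  10  15
  3   1   0   6  16  31

31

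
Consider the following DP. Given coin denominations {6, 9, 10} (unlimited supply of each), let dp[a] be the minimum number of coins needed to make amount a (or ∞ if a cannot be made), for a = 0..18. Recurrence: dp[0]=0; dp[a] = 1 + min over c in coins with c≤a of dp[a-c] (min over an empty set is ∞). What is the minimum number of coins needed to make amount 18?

2

 a  0  1  2  3  4  5  6  7  8  9 10 11 12 13 14 15 16 17 18
dp  0  -  -  -  -  -  1  -  -  1  1  -  2  -  -  2  2  -  2
(- denotes ∞ / unreachable)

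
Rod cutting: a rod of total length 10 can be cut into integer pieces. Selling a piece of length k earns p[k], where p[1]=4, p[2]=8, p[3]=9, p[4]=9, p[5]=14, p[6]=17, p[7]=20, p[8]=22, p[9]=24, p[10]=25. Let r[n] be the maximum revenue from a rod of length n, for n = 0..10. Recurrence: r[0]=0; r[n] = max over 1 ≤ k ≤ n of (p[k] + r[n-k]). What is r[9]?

   n    0    1    2    3    4    5    6    7    8    9   10
r[n]    0    4    8   12   16   20   24   28   32   36   40

36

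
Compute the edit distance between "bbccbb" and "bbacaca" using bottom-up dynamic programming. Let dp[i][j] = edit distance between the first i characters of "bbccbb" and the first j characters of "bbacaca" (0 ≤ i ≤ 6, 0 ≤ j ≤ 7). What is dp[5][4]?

   ''  b  b  a  c  a  c  a
''  0  1  2  3  4  5  6  7
 b  1  0  1  2  3  4  5  6
 b  2  1  0  1  2  3  4  5
 c  3  2  1  1  1  2  3  4
 c  4  3  2  2  1  2  2  3
 b  5  4  3  3  2  2  3  3
 b  6  5  4  4  3  3  3  4

2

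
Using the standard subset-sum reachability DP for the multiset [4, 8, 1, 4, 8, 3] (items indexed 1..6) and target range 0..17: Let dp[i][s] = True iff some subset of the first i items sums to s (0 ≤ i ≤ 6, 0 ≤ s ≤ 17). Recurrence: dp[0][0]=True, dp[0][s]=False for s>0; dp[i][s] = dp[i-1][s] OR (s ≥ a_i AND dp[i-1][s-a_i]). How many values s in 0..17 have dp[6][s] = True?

14

i\s   0   1   2   3   4   5   6   7   8   9  10  11  12  13  14  15  16  17
  0   T   F   F   F   F   F   F   F   F   F   F   F   F   F   F   F   F   F
  1   T   F   F   F   T   F   F   F   F   F   F   F   F   F   F   F   F   F
  2   T   F   F   F   T   F   F   F   T   F   F   F   T   F   F   F   F   F
  3   T   T   F   F   T   T   F   F   T   T   F   F   T   T   F   F   F   F
  4   T   T   F   F   T   T   F   F   T   T   F   F   T   T   F   F   T   T
  5   T   T   F   F   T   T   F   F   T   T   F   F   T   T   F   F   T   T
  6   T   T   F   T   T   T   F   T   T   T   F   T   T   T   F   T   T   T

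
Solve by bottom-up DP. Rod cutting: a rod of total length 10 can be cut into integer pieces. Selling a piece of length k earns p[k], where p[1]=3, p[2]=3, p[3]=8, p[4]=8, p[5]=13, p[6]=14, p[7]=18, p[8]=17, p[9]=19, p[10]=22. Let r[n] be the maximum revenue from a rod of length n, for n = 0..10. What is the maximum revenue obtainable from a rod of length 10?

   n    0    1    2    3    4    5    6    7    8    9   10
r[n]    0    3    6    9   12   15   18   21   24   27   30

30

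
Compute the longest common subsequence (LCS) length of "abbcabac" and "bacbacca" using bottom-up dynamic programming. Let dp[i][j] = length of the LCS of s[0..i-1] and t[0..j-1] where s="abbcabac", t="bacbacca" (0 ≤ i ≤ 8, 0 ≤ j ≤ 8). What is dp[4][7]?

3

   ''  b  a  c  b  a  c  c  a
''  0  0  0  0  0  0  0  0  0
 a  0  0  1  1  1  1  1  1  1
 b  0  1  1  1  2  2  2  2  2
 b  0  1  1  1  2  2  2  2  2
 c  0  1  1  2  2  2  3  3  3
 a  0  1  2  2  2  3  3  3  4
 b  0  1  2  2  3  3  3  3  4
 a  0  1  2  2  3  4  4  4  4
 c  0  1  2  3  3  4  5  5  5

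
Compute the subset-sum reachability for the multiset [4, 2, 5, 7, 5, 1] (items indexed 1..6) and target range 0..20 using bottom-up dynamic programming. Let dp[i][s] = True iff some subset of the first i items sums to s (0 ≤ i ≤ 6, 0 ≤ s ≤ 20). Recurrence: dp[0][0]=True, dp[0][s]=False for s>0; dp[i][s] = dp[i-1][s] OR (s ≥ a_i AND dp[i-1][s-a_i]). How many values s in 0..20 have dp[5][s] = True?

i\s   0   1   2   3   4   5   6   7   8   9  10  11  12  13  14  15  16  17  18  19  20
  0   T   F   F   F   F   F   F   F   F   F   F   F   F   F   F   F   F   F   F   F   F
  1   T   F   F   F   T   F   F   F   F   F   F   F   F   F   F   F   F   F   F   F   F
  2   T   F   T   F   T   F   T   F   F   F   F   F   F   F   F   F   F   F   F   F   F
  3   T   F   T   F   T   T   T   T   F   T   F   T   F   F   F   F   F   F   F   F   F
  4   T   F   T   F   T   T   T   T   F   T   F   T   T   T   T   F   T   F   T   F   F
  5   T   F   T   F   T   T   T   T   F   T   T   T   T   T   T   F   T   T   T   T   F
  6   T   T   T   T   T   T   T   T   T   T   T   T   T   T   T   T   T   T   T   T   T

16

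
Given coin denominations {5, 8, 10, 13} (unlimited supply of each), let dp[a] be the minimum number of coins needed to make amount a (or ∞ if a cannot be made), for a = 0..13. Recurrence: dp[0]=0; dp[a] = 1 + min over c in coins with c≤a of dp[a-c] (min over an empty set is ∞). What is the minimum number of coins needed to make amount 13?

1

 a  0  1  2  3  4  5  6  7  8  9 10 11 12 13
dp  0  -  -  -  -  1  -  -  1  -  1  -  -  1
(- denotes ∞ / unreachable)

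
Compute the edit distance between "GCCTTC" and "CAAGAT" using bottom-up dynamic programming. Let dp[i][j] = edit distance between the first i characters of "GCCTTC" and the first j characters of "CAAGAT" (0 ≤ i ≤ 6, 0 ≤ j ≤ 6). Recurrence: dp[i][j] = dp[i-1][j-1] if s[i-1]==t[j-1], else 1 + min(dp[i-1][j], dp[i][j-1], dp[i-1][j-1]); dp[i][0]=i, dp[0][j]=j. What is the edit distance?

6

   ''  C  A  A  G  A  T
''  0  1  2  3  4  5  6
 G  1  1  2  3  3  4  5
 C  2  1  2  3  4  4  5
 C  3  2  2  3  4  5  5
 T  4  3  3  3  4  5  5
 T  5  4  4  4  4  5  5
 C  6  5  5  5  5  5  6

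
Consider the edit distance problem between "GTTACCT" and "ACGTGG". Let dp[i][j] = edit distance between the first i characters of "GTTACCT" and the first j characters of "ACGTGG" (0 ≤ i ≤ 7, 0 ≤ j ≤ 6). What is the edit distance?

   ''  A  C  G  T  G  G
''  0  1  2  3  4  5  6
 G  1  1  2  2  3  4  5
 T  2  2  2  3  2  3  4
 T  3  3  3  3  3  3  4
 A  4  3  4  4  4  4  4
 C  5  4  3  4  5  5  5
 C  6  5  4  4  5  6  6
 T  7  6  5  5  4  5  6

6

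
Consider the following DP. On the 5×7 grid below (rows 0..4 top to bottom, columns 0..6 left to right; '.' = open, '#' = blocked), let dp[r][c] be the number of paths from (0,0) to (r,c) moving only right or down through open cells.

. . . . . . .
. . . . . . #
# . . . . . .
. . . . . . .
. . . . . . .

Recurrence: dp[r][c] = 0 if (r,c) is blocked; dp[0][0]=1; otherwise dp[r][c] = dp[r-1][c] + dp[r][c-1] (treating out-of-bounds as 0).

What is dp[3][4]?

30

r\c   0   1   2   3   4   5   6
  0   1   1   1   1   1   1   1
  1   1   2   3   4   5   6   0
  2   0   2   5   9  14  20  20
  3   0   2   7  16  30  50  70
  4   0   2   9  25  55 105 175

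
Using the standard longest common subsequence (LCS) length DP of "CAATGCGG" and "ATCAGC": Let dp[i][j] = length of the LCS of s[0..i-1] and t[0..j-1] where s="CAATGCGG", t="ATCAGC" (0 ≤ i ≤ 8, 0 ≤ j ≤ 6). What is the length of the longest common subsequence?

4

   ''  A  T  C  A  G  C
''  0  0  0  0  0  0  0
 C  0  0  0  1  1  1  1
 A  0  1  1  1  2  2  2
 A  0  1  1  1  2  2  2
 T  0  1  2  2  2  2  2
 G  0  1  2  2  2  3  3
 C  0  1  2  3  3  3  4
 G  0  1  2  3  3  4  4
 G  0  1  2  3  3  4  4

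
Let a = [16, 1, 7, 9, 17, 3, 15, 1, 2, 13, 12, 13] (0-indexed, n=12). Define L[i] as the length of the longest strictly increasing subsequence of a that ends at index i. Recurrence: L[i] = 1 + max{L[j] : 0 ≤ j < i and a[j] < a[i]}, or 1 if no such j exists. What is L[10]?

4

   i    0    1    2    3    4    5    6    7    8    9   10   11
a[i]   16    1    7    9   17    3   15    1    2   13   12   13
L[i]    1    1    2    3    4    2    4    1    2    4    4    5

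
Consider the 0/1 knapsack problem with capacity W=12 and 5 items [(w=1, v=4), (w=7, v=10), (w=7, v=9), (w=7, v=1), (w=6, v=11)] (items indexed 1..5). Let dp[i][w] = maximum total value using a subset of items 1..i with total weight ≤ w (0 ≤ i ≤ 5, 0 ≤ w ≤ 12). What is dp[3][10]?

i\w   0   1   2   3   4   5   6   7   8   9  10  11  12
  0   0   0   0   0   0   0   0   0   0   0   0   0   0
  1   0   4   4   4   4   4   4   4   4   4   4   4   4
  2   0   4   4   4   4   4   4  10  14  14  14  14  14
  3   0   4   4   4   4   4   4  10  14  14  14  14  14
  4   0   4   4   4   4   4   4  10  14  14  14  14  14
  5   0   4   4   4   4   4  11  15  15  15  15  15  15

14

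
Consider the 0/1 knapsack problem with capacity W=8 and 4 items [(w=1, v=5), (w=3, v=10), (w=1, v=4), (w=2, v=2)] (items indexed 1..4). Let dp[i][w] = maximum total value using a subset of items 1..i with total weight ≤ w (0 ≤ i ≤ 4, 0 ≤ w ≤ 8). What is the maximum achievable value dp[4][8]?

21

i\w   0   1   2   3   4   5   6   7   8
  0   0   0   0   0   0   0   0   0   0
  1   0   5   5   5   5   5   5   5   5
  2   0   5   5  10  15  15  15  15  15
  3   0   5   9  10  15  19  19  19  19
  4   0   5   9  10  15  19  19  21  21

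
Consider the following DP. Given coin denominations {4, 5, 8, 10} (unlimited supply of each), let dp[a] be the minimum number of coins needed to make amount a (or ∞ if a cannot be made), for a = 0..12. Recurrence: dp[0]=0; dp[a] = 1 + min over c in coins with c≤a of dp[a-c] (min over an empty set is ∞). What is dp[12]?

 a  0  1  2  3  4  5  6  7  8  9 10 11 12
dp  0  -  -  -  1  1  -  -  1  2  1  -  2
(- denotes ∞ / unreachable)

2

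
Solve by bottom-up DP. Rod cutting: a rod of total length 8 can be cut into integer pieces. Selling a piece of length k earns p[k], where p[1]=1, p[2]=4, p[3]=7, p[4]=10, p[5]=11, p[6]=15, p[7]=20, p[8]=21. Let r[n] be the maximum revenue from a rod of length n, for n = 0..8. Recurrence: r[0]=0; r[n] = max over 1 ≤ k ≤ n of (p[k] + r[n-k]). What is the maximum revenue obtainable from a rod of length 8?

21

   n    0    1    2    3    4    5    6    7    8
r[n]    0    1    4    7   10   11   15   20   21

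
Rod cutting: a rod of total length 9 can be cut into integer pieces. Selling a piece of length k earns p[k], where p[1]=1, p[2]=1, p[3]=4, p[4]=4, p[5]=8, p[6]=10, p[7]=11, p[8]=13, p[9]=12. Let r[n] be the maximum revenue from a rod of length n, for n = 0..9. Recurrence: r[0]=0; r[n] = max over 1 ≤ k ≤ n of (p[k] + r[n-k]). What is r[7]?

11

   n    0    1    2    3    4    5    6    7    8    9
r[n]    0    1    2    4    5    8   10   11   13   14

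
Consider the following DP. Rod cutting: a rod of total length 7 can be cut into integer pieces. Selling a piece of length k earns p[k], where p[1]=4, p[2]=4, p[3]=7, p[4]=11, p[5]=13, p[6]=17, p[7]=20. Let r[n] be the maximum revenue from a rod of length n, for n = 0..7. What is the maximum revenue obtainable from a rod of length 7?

28

   n    0    1    2    3    4    5    6    7
r[n]    0    4    8   12   16   20   24   28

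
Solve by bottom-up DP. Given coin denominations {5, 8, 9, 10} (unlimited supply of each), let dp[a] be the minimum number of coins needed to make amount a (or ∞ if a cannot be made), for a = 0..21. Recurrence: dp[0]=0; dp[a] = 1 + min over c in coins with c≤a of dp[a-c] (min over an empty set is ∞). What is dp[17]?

2

 a  0  1  2  3  4  5  6  7  8  9 10 11 12 13 14 15 16 17 18 19 20 21
dp  0  -  -  -  -  1  -  -  1  1  1  -  -  2  2  2  2  2  2  2  2  3
(- denotes ∞ / unreachable)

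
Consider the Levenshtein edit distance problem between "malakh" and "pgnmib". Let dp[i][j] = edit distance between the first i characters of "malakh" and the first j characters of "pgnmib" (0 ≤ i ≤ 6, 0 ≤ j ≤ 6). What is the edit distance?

6

   ''  p  g  n  m  i  b
''  0  1  2  3  4  5  6
 m  1  1  2  3  3  4  5
 a  2  2  2  3  4  4  5
 l  3  3  3  3  4  5  5
 a  4  4  4  4  4  5  6
 k  5  5  5  5  5  5  6
 h  6  6  6  6  6  6  6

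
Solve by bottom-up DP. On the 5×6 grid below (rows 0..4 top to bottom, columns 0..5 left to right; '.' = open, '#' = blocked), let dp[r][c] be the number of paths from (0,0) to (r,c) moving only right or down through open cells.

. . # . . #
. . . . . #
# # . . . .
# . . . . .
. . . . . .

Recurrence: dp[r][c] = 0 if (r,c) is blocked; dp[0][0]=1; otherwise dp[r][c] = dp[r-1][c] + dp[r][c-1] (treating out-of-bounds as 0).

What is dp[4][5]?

38

r\c   0   1   2   3   4   5
  0   1   1   0   0   0   0
  1   1   2   2   2   2   0
  2   0   0   2   4   6   6
  3   0   0   2   6  12  18
  4   0   0   2   8  20  38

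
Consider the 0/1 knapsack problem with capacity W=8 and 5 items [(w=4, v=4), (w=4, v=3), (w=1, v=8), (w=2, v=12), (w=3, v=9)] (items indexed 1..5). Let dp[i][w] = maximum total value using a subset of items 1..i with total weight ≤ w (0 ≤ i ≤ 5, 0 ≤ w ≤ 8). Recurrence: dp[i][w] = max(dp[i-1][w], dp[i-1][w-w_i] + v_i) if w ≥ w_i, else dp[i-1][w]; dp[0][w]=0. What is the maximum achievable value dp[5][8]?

29

i\w   0   1   2   3   4   5   6   7   8
  0   0   0   0   0   0   0   0   0   0
  1   0   0   0   0   4   4   4   4   4
  2   0   0   0   0   4   4   4   4   7
  3   0   8   8   8   8  12  12  12  12
  4   0   8  12  20  20  20  20  24  24
  5   0   8  12  20  20  21  29  29  29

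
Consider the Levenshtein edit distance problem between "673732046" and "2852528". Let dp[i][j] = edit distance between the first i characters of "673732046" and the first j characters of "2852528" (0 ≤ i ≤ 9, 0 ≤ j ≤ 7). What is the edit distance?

   ''  2  8  5  2  5  2  8
''  0  1  2  3  4  5  6  7
 6  1  1  2  3  4  5  6  7
 7  2  2  2  3  4  5  6  7
 3  3  3  3  3  4  5  6  7
 7  4  4  4  4  4  5  6  7
 3  5  5  5  5  5  5  6  7
 2  6  5  6  6  5  6  5  6
 0  7  6  6  7  6  6  6  6
 4  8  7  7  7  7  7  7  7
 6  9  8  8  8  8  8  8  8

8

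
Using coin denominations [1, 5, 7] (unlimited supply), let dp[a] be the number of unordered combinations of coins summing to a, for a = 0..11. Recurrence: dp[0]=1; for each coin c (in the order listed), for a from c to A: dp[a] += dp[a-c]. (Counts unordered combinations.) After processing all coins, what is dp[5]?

2

after  coin     0     1     2     3     4     5     6     7     8     9    10    11
          1     1     1     1     1     1     1     1     1     1     1     1     1
          5     1     1     1     1     1     2     2     2     2     2     3     3
          7     1     1     1     1     1     2     2     3     3     3     4     4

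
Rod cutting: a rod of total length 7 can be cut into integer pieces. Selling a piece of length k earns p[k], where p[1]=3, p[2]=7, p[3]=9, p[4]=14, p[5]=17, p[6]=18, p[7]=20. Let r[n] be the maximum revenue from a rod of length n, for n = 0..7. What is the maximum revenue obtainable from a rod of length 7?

   n    0    1    2    3    4    5    6    7
r[n]    0    3    7   10   14   17   21   24

24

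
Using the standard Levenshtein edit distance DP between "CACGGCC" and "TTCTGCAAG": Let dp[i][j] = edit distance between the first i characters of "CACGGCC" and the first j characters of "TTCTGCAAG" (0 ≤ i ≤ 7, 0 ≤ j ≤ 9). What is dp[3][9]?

   ''  T  T  C  T  G  C  A  A  G
''  0  1  2  3  4  5  6  7  8  9
 C  1  1  2  2  3  4  5  6  7  8
 A  2  2  2  3  3  4  5  5  6  7
 C  3  3  3  2  3  4  4  5  6  7
 G  4  4  4  3  3  3  4  5  6  6
 G  5  5  5  4  4  3  4  5  6  6
 C  6  6  6  5  5  4  3  4  5  6
 C  7  7  7  6  6  5  4  4  5  6

7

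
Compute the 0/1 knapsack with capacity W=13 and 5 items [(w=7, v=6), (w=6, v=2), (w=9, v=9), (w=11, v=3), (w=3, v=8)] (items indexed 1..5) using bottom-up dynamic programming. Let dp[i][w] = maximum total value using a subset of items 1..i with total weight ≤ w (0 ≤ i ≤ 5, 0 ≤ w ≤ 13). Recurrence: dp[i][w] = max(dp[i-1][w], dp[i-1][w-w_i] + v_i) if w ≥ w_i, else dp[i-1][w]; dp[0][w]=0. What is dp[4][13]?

9

i\w   0   1   2   3   4   5   6   7   8   9  10  11  12  13
  0   0   0   0   0   0   0   0   0   0   0   0   0   0   0
  1   0   0   0   0   0   0   0   6   6   6   6   6   6   6
  2   0   0   0   0   0   0   2   6   6   6   6   6   6   8
  3   0   0   0   0   0   0   2   6   6   9   9   9   9   9
  4   0   0   0   0   0   0   2   6   6   9   9   9   9   9
  5   0   0   0   8   8   8   8   8   8  10  14  14  17  17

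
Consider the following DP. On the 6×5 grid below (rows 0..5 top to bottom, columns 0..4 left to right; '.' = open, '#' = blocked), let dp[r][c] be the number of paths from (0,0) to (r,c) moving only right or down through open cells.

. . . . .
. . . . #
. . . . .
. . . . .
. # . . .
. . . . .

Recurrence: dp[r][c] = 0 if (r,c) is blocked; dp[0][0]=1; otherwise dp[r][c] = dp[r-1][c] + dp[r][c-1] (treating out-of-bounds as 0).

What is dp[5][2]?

r\c   0   1   2   3   4
  0   1   1   1   1   1
  1   1   2   3   4   0
  2   1   3   6  10  10
  3   1   4  10  20  30
  4   1   0  10  30  60
  5   1   1  11  41 101

11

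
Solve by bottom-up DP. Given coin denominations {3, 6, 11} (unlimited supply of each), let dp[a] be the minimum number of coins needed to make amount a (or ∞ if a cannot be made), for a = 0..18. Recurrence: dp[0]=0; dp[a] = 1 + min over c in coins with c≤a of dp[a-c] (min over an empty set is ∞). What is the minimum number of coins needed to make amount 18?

 a  0  1  2  3  4  5  6  7  8  9 10 11 12 13 14 15 16 17 18
dp  0  -  -  1  -  -  1  -  -  2  -  1  2  -  2  3  -  2  3
(- denotes ∞ / unreachable)

3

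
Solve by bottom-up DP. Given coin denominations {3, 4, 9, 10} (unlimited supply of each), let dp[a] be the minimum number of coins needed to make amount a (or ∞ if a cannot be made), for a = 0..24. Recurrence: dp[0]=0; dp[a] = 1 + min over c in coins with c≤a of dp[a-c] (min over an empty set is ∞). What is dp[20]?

2

 a  0  1  2  3  4  5  6  7  8  9 10 11 12 13 14 15 16 17 18 19 20 21 22 23 24
dp  0  -  -  1  1  -  2  2  2  1  1  3  2  2  2  3  3  3  2  2  2  3  3  3  3
(- denotes ∞ / unreachable)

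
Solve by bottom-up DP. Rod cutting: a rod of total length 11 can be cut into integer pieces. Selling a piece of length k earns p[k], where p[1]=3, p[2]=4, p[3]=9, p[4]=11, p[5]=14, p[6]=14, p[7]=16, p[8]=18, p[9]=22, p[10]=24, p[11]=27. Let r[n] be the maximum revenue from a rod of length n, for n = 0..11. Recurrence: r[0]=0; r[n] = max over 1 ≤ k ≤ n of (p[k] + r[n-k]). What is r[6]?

   n    0    1    2    3    4    5    6    7    8    9   10   11
r[n]    0    3    6    9   12   15   18   21   24   27   30   33

18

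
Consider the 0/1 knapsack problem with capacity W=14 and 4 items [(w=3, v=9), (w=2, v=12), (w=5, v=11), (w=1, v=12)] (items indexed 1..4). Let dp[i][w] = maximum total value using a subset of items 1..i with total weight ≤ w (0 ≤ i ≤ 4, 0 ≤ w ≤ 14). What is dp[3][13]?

i\w   0   1   2   3   4   5   6   7   8   9  10  11  12  13  14
  0   0   0   0   0   0   0   0   0   0   0   0   0   0   0   0
  1   0   0   0   9   9   9   9   9   9   9   9   9   9   9   9
  2   0   0  12  12  12  21  21  21  21  21  21  21  21  21  21
  3   0   0  12  12  12  21  21  23  23  23  32  32  32  32  32
  4   0  12  12  24  24  24  33  33  35  35  35  44  44  44  44

32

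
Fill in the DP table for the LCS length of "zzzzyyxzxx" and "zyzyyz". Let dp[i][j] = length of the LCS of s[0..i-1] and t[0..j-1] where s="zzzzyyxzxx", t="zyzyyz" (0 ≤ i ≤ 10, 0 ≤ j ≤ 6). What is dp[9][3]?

   ''  z  y  z  y  y  z
''  0  0  0  0  0  0  0
 z  0  1  1  1  1  1  1
 z  0  1  1  2  2  2  2
 z  0  1  1  2  2  2  3
 z  0  1  1  2  2  2  3
 y  0  1  2  2  3  3  3
 y  0  1  2  2  3  4  4
 x  0  1  2  2  3  4  4
 z  0  1  2  3  3  4  5
 x  0  1  2  3  3  4  5
 x  0  1  2  3  3  4  5

3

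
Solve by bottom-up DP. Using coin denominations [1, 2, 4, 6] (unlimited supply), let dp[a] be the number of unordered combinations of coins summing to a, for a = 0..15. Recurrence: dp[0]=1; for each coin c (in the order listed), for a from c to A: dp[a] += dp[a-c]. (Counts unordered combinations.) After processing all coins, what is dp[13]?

after  coin     0     1     2     3     4     5     6     7     8     9    10    11    12    13    14    15
          1     1     1     1     1     1     1     1     1     1     1     1     1     1     1     1     1
          2     1     1     2     2     3     3     4     4     5     5     6     6     7     7     8     8
          4     1     1     2     2     4     4     6     6     9     9    12    12    16    16    20    20
          6     1     1     2     2     4     4     7     7    11    11    16    16    23    23    31    31

23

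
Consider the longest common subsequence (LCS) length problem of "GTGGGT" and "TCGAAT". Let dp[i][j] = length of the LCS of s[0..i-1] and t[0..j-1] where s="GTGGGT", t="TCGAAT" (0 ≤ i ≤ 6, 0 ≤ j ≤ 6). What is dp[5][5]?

2

   ''  T  C  G  A  A  T
''  0  0  0  0  0  0  0
 G  0  0  0  1  1  1  1
 T  0  1  1  1  1  1  2
 G  0  1  1  2  2  2  2
 G  0  1  1  2  2  2  2
 G  0  1  1  2  2  2  2
 T  0  1  1  2  2  2  3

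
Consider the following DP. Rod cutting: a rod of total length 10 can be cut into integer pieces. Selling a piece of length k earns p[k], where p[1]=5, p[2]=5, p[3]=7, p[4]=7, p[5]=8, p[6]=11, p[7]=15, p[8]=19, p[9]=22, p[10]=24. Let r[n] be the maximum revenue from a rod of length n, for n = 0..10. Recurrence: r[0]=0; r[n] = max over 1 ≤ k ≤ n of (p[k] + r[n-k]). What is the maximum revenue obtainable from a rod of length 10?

50

   n    0    1    2    3    4    5    6    7    8    9   10
r[n]    0    5   10   15   20   25   30   35   40   45   50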